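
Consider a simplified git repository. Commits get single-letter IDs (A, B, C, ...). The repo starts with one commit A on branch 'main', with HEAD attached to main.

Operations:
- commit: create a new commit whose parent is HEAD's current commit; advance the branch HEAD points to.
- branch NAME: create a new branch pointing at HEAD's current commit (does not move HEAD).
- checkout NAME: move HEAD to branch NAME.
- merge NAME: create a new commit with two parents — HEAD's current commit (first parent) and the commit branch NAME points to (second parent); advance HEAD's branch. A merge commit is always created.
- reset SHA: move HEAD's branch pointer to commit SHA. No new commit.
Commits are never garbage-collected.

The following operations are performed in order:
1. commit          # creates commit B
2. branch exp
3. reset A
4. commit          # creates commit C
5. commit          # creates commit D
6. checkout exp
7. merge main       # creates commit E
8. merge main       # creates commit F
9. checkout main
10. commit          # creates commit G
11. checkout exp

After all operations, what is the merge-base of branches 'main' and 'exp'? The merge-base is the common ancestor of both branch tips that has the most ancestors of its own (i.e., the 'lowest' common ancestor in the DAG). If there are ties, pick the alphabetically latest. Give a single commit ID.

After op 1 (commit): HEAD=main@B [main=B]
After op 2 (branch): HEAD=main@B [exp=B main=B]
After op 3 (reset): HEAD=main@A [exp=B main=A]
After op 4 (commit): HEAD=main@C [exp=B main=C]
After op 5 (commit): HEAD=main@D [exp=B main=D]
After op 6 (checkout): HEAD=exp@B [exp=B main=D]
After op 7 (merge): HEAD=exp@E [exp=E main=D]
After op 8 (merge): HEAD=exp@F [exp=F main=D]
After op 9 (checkout): HEAD=main@D [exp=F main=D]
After op 10 (commit): HEAD=main@G [exp=F main=G]
After op 11 (checkout): HEAD=exp@F [exp=F main=G]
ancestors(main=G): ['A', 'C', 'D', 'G']
ancestors(exp=F): ['A', 'B', 'C', 'D', 'E', 'F']
common: ['A', 'C', 'D']

Answer: D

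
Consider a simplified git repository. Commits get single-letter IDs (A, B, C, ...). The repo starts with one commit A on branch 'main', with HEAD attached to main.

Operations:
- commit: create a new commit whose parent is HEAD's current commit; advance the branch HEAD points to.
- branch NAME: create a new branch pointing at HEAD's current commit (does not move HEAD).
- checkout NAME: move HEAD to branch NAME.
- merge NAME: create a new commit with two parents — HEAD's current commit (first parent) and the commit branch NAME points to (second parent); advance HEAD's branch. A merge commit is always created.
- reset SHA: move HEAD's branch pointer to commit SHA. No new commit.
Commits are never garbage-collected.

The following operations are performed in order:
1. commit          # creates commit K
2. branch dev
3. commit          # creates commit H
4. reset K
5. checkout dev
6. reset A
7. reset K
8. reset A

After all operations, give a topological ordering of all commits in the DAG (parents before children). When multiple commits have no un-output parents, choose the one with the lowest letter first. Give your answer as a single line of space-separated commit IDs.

After op 1 (commit): HEAD=main@K [main=K]
After op 2 (branch): HEAD=main@K [dev=K main=K]
After op 3 (commit): HEAD=main@H [dev=K main=H]
After op 4 (reset): HEAD=main@K [dev=K main=K]
After op 5 (checkout): HEAD=dev@K [dev=K main=K]
After op 6 (reset): HEAD=dev@A [dev=A main=K]
After op 7 (reset): HEAD=dev@K [dev=K main=K]
After op 8 (reset): HEAD=dev@A [dev=A main=K]
commit A: parents=[]
commit H: parents=['K']
commit K: parents=['A']

Answer: A K H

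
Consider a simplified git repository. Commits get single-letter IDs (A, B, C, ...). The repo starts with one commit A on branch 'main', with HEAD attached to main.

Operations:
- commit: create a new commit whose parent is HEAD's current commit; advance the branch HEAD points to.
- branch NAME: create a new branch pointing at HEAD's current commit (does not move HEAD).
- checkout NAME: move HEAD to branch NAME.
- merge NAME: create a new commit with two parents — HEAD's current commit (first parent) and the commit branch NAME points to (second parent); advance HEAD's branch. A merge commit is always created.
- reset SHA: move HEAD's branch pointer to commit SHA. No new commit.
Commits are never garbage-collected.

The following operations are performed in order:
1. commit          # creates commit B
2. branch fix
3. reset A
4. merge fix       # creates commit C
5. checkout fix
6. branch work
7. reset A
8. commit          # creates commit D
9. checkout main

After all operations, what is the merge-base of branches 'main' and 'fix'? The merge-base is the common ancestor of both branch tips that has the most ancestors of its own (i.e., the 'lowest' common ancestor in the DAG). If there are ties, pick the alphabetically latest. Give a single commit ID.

After op 1 (commit): HEAD=main@B [main=B]
After op 2 (branch): HEAD=main@B [fix=B main=B]
After op 3 (reset): HEAD=main@A [fix=B main=A]
After op 4 (merge): HEAD=main@C [fix=B main=C]
After op 5 (checkout): HEAD=fix@B [fix=B main=C]
After op 6 (branch): HEAD=fix@B [fix=B main=C work=B]
After op 7 (reset): HEAD=fix@A [fix=A main=C work=B]
After op 8 (commit): HEAD=fix@D [fix=D main=C work=B]
After op 9 (checkout): HEAD=main@C [fix=D main=C work=B]
ancestors(main=C): ['A', 'B', 'C']
ancestors(fix=D): ['A', 'D']
common: ['A']

Answer: A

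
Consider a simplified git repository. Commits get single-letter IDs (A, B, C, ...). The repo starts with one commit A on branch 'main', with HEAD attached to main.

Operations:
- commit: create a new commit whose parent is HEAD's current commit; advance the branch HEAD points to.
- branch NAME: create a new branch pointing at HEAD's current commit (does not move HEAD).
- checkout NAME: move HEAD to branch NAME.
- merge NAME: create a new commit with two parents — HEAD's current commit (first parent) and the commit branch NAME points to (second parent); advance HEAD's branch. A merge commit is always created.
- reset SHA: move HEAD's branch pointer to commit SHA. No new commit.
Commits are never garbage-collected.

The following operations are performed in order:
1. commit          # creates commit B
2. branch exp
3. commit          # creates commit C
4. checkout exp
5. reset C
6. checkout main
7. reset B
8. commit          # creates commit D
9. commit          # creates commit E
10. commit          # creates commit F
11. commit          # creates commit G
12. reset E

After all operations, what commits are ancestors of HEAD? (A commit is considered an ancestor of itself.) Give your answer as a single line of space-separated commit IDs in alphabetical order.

Answer: A B D E

Derivation:
After op 1 (commit): HEAD=main@B [main=B]
After op 2 (branch): HEAD=main@B [exp=B main=B]
After op 3 (commit): HEAD=main@C [exp=B main=C]
After op 4 (checkout): HEAD=exp@B [exp=B main=C]
After op 5 (reset): HEAD=exp@C [exp=C main=C]
After op 6 (checkout): HEAD=main@C [exp=C main=C]
After op 7 (reset): HEAD=main@B [exp=C main=B]
After op 8 (commit): HEAD=main@D [exp=C main=D]
After op 9 (commit): HEAD=main@E [exp=C main=E]
After op 10 (commit): HEAD=main@F [exp=C main=F]
After op 11 (commit): HEAD=main@G [exp=C main=G]
After op 12 (reset): HEAD=main@E [exp=C main=E]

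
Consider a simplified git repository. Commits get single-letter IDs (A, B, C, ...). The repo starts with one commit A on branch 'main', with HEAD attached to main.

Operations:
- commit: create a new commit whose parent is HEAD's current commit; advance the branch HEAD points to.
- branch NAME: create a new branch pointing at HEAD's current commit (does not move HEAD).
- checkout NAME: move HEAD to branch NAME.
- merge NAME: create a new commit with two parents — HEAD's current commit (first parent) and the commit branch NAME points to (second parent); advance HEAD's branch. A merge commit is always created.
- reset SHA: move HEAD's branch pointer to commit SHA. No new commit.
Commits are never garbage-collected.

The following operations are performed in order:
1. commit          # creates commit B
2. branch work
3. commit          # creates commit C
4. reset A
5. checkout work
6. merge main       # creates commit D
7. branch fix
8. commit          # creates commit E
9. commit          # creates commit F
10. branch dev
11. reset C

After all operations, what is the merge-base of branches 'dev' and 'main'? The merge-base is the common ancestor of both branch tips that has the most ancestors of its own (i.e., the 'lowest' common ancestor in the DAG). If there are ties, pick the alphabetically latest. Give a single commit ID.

After op 1 (commit): HEAD=main@B [main=B]
After op 2 (branch): HEAD=main@B [main=B work=B]
After op 3 (commit): HEAD=main@C [main=C work=B]
After op 4 (reset): HEAD=main@A [main=A work=B]
After op 5 (checkout): HEAD=work@B [main=A work=B]
After op 6 (merge): HEAD=work@D [main=A work=D]
After op 7 (branch): HEAD=work@D [fix=D main=A work=D]
After op 8 (commit): HEAD=work@E [fix=D main=A work=E]
After op 9 (commit): HEAD=work@F [fix=D main=A work=F]
After op 10 (branch): HEAD=work@F [dev=F fix=D main=A work=F]
After op 11 (reset): HEAD=work@C [dev=F fix=D main=A work=C]
ancestors(dev=F): ['A', 'B', 'D', 'E', 'F']
ancestors(main=A): ['A']
common: ['A']

Answer: A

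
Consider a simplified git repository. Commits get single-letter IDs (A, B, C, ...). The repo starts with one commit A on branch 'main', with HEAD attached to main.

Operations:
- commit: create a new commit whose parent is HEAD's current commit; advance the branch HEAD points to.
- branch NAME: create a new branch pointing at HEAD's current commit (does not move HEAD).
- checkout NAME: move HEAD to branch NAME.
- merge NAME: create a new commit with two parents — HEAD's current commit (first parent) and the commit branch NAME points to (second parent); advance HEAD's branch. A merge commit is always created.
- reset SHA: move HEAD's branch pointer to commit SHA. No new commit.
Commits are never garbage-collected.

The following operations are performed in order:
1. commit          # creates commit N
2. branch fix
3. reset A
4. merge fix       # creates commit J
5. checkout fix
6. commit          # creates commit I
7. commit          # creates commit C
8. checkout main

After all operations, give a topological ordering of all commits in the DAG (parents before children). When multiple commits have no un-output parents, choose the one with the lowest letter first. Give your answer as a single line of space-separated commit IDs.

After op 1 (commit): HEAD=main@N [main=N]
After op 2 (branch): HEAD=main@N [fix=N main=N]
After op 3 (reset): HEAD=main@A [fix=N main=A]
After op 4 (merge): HEAD=main@J [fix=N main=J]
After op 5 (checkout): HEAD=fix@N [fix=N main=J]
After op 6 (commit): HEAD=fix@I [fix=I main=J]
After op 7 (commit): HEAD=fix@C [fix=C main=J]
After op 8 (checkout): HEAD=main@J [fix=C main=J]
commit A: parents=[]
commit C: parents=['I']
commit I: parents=['N']
commit J: parents=['A', 'N']
commit N: parents=['A']

Answer: A N I C J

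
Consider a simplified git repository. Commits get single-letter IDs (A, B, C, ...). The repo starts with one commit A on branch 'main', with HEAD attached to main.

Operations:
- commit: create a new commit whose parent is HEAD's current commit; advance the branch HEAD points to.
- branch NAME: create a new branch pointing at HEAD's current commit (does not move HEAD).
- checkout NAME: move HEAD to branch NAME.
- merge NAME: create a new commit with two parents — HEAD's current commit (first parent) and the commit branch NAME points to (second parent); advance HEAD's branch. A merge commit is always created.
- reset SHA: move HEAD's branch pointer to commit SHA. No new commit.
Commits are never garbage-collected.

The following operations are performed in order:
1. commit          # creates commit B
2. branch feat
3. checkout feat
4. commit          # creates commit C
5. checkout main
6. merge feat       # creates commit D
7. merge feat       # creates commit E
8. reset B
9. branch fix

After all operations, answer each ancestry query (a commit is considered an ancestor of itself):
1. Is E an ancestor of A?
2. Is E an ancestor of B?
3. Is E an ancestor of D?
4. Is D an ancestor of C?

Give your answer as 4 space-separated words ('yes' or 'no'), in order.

After op 1 (commit): HEAD=main@B [main=B]
After op 2 (branch): HEAD=main@B [feat=B main=B]
After op 3 (checkout): HEAD=feat@B [feat=B main=B]
After op 4 (commit): HEAD=feat@C [feat=C main=B]
After op 5 (checkout): HEAD=main@B [feat=C main=B]
After op 6 (merge): HEAD=main@D [feat=C main=D]
After op 7 (merge): HEAD=main@E [feat=C main=E]
After op 8 (reset): HEAD=main@B [feat=C main=B]
After op 9 (branch): HEAD=main@B [feat=C fix=B main=B]
ancestors(A) = {A}; E in? no
ancestors(B) = {A,B}; E in? no
ancestors(D) = {A,B,C,D}; E in? no
ancestors(C) = {A,B,C}; D in? no

Answer: no no no no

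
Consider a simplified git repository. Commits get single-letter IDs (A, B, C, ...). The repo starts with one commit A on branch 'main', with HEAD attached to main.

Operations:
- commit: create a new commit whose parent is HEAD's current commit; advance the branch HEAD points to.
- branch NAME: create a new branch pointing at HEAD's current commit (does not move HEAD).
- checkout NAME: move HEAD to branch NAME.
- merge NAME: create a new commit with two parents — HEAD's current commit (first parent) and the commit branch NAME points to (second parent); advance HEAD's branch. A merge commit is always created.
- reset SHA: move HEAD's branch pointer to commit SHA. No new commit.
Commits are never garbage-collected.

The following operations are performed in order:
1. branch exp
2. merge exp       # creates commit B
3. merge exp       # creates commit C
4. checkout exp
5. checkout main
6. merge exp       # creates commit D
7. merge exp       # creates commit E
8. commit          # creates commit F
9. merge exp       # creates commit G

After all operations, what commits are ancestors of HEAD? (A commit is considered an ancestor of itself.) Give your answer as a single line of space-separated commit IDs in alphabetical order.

After op 1 (branch): HEAD=main@A [exp=A main=A]
After op 2 (merge): HEAD=main@B [exp=A main=B]
After op 3 (merge): HEAD=main@C [exp=A main=C]
After op 4 (checkout): HEAD=exp@A [exp=A main=C]
After op 5 (checkout): HEAD=main@C [exp=A main=C]
After op 6 (merge): HEAD=main@D [exp=A main=D]
After op 7 (merge): HEAD=main@E [exp=A main=E]
After op 8 (commit): HEAD=main@F [exp=A main=F]
After op 9 (merge): HEAD=main@G [exp=A main=G]

Answer: A B C D E F G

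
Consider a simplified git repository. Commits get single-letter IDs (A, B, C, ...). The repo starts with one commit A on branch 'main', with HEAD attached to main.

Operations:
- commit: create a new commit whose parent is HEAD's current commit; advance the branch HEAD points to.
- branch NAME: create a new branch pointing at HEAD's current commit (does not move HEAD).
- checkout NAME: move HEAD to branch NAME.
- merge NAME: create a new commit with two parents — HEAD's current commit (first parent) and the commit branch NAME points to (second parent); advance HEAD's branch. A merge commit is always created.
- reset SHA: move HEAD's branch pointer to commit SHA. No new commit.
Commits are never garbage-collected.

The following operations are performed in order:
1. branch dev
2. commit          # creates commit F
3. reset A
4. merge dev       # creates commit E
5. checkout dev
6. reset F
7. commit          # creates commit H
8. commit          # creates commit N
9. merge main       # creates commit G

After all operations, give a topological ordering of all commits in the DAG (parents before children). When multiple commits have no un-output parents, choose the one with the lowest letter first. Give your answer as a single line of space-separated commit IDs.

Answer: A E F H N G

Derivation:
After op 1 (branch): HEAD=main@A [dev=A main=A]
After op 2 (commit): HEAD=main@F [dev=A main=F]
After op 3 (reset): HEAD=main@A [dev=A main=A]
After op 4 (merge): HEAD=main@E [dev=A main=E]
After op 5 (checkout): HEAD=dev@A [dev=A main=E]
After op 6 (reset): HEAD=dev@F [dev=F main=E]
After op 7 (commit): HEAD=dev@H [dev=H main=E]
After op 8 (commit): HEAD=dev@N [dev=N main=E]
After op 9 (merge): HEAD=dev@G [dev=G main=E]
commit A: parents=[]
commit E: parents=['A', 'A']
commit F: parents=['A']
commit G: parents=['N', 'E']
commit H: parents=['F']
commit N: parents=['H']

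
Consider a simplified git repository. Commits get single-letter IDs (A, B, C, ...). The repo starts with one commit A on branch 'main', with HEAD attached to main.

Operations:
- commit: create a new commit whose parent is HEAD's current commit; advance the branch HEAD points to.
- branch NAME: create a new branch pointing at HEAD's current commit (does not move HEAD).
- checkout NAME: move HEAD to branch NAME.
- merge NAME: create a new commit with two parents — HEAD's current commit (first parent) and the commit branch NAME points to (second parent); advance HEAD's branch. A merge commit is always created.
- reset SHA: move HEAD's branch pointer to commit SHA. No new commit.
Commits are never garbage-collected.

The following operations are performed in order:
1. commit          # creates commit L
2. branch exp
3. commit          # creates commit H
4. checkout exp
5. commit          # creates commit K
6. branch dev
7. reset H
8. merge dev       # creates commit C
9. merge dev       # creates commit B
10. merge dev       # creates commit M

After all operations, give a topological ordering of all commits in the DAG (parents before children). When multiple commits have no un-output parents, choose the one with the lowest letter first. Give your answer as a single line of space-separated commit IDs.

Answer: A L H K C B M

Derivation:
After op 1 (commit): HEAD=main@L [main=L]
After op 2 (branch): HEAD=main@L [exp=L main=L]
After op 3 (commit): HEAD=main@H [exp=L main=H]
After op 4 (checkout): HEAD=exp@L [exp=L main=H]
After op 5 (commit): HEAD=exp@K [exp=K main=H]
After op 6 (branch): HEAD=exp@K [dev=K exp=K main=H]
After op 7 (reset): HEAD=exp@H [dev=K exp=H main=H]
After op 8 (merge): HEAD=exp@C [dev=K exp=C main=H]
After op 9 (merge): HEAD=exp@B [dev=K exp=B main=H]
After op 10 (merge): HEAD=exp@M [dev=K exp=M main=H]
commit A: parents=[]
commit B: parents=['C', 'K']
commit C: parents=['H', 'K']
commit H: parents=['L']
commit K: parents=['L']
commit L: parents=['A']
commit M: parents=['B', 'K']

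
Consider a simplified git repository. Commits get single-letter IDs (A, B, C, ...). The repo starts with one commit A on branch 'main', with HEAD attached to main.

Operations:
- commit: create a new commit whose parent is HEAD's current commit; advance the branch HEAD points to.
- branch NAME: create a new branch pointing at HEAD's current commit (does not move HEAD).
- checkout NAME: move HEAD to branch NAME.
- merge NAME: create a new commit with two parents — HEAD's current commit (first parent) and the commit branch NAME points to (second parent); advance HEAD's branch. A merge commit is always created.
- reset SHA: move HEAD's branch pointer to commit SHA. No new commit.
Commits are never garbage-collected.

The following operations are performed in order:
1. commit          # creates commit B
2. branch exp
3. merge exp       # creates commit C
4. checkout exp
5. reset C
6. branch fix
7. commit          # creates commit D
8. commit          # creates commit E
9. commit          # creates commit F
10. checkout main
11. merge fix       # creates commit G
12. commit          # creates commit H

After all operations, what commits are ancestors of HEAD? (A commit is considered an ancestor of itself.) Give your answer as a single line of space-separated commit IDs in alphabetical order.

After op 1 (commit): HEAD=main@B [main=B]
After op 2 (branch): HEAD=main@B [exp=B main=B]
After op 3 (merge): HEAD=main@C [exp=B main=C]
After op 4 (checkout): HEAD=exp@B [exp=B main=C]
After op 5 (reset): HEAD=exp@C [exp=C main=C]
After op 6 (branch): HEAD=exp@C [exp=C fix=C main=C]
After op 7 (commit): HEAD=exp@D [exp=D fix=C main=C]
After op 8 (commit): HEAD=exp@E [exp=E fix=C main=C]
After op 9 (commit): HEAD=exp@F [exp=F fix=C main=C]
After op 10 (checkout): HEAD=main@C [exp=F fix=C main=C]
After op 11 (merge): HEAD=main@G [exp=F fix=C main=G]
After op 12 (commit): HEAD=main@H [exp=F fix=C main=H]

Answer: A B C G H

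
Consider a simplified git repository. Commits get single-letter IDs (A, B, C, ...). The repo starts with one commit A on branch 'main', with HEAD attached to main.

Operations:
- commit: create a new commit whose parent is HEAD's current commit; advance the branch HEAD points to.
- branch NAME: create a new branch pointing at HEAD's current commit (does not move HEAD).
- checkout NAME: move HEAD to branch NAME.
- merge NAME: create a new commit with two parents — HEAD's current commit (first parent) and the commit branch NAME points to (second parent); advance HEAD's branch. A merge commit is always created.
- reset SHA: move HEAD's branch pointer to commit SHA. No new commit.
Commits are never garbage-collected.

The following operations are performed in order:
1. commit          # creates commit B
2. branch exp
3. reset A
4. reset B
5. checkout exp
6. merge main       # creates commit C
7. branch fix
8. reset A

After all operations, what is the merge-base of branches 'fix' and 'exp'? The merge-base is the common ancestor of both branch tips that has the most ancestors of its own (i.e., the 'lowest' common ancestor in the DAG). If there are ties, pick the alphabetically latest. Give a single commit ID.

After op 1 (commit): HEAD=main@B [main=B]
After op 2 (branch): HEAD=main@B [exp=B main=B]
After op 3 (reset): HEAD=main@A [exp=B main=A]
After op 4 (reset): HEAD=main@B [exp=B main=B]
After op 5 (checkout): HEAD=exp@B [exp=B main=B]
After op 6 (merge): HEAD=exp@C [exp=C main=B]
After op 7 (branch): HEAD=exp@C [exp=C fix=C main=B]
After op 8 (reset): HEAD=exp@A [exp=A fix=C main=B]
ancestors(fix=C): ['A', 'B', 'C']
ancestors(exp=A): ['A']
common: ['A']

Answer: A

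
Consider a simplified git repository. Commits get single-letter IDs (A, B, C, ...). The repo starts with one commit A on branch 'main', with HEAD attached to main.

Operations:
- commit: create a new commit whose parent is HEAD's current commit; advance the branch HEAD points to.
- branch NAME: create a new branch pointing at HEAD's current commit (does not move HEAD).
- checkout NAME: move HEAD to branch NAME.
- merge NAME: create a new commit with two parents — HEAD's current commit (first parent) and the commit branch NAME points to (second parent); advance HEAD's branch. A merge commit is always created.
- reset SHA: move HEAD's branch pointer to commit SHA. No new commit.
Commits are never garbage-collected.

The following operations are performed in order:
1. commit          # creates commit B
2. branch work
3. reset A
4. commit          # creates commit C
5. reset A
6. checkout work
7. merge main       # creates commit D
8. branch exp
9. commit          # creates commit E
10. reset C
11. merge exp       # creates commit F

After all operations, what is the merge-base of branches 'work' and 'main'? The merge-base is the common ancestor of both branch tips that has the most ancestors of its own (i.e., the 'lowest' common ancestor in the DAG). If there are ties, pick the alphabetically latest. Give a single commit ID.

After op 1 (commit): HEAD=main@B [main=B]
After op 2 (branch): HEAD=main@B [main=B work=B]
After op 3 (reset): HEAD=main@A [main=A work=B]
After op 4 (commit): HEAD=main@C [main=C work=B]
After op 5 (reset): HEAD=main@A [main=A work=B]
After op 6 (checkout): HEAD=work@B [main=A work=B]
After op 7 (merge): HEAD=work@D [main=A work=D]
After op 8 (branch): HEAD=work@D [exp=D main=A work=D]
After op 9 (commit): HEAD=work@E [exp=D main=A work=E]
After op 10 (reset): HEAD=work@C [exp=D main=A work=C]
After op 11 (merge): HEAD=work@F [exp=D main=A work=F]
ancestors(work=F): ['A', 'B', 'C', 'D', 'F']
ancestors(main=A): ['A']
common: ['A']

Answer: A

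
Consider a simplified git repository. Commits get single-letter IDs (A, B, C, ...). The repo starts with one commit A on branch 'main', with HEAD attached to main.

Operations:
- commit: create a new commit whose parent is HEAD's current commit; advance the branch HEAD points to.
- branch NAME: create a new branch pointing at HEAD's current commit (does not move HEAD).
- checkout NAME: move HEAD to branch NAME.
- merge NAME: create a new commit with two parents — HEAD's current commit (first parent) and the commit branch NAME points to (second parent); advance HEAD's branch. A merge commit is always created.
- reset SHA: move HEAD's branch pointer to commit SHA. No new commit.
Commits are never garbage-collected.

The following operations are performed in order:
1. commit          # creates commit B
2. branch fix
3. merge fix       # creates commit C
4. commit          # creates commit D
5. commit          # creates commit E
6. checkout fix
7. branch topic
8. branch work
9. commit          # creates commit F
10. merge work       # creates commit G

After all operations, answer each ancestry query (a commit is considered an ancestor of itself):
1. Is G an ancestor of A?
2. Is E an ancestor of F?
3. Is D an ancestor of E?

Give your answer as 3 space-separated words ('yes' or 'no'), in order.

Answer: no no yes

Derivation:
After op 1 (commit): HEAD=main@B [main=B]
After op 2 (branch): HEAD=main@B [fix=B main=B]
After op 3 (merge): HEAD=main@C [fix=B main=C]
After op 4 (commit): HEAD=main@D [fix=B main=D]
After op 5 (commit): HEAD=main@E [fix=B main=E]
After op 6 (checkout): HEAD=fix@B [fix=B main=E]
After op 7 (branch): HEAD=fix@B [fix=B main=E topic=B]
After op 8 (branch): HEAD=fix@B [fix=B main=E topic=B work=B]
After op 9 (commit): HEAD=fix@F [fix=F main=E topic=B work=B]
After op 10 (merge): HEAD=fix@G [fix=G main=E topic=B work=B]
ancestors(A) = {A}; G in? no
ancestors(F) = {A,B,F}; E in? no
ancestors(E) = {A,B,C,D,E}; D in? yes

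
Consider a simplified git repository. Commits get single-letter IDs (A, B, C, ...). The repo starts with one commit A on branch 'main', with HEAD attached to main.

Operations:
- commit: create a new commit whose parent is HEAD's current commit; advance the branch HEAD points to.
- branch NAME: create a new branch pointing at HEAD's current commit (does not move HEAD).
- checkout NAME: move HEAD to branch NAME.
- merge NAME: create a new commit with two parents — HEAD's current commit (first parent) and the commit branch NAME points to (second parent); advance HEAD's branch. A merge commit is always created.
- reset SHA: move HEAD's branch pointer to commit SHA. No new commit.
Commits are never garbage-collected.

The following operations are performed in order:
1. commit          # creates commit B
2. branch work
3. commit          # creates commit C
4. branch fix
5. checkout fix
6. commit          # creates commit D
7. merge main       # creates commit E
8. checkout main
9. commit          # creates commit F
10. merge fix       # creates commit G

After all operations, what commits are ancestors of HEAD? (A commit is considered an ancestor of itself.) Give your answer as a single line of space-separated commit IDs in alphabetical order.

Answer: A B C D E F G

Derivation:
After op 1 (commit): HEAD=main@B [main=B]
After op 2 (branch): HEAD=main@B [main=B work=B]
After op 3 (commit): HEAD=main@C [main=C work=B]
After op 4 (branch): HEAD=main@C [fix=C main=C work=B]
After op 5 (checkout): HEAD=fix@C [fix=C main=C work=B]
After op 6 (commit): HEAD=fix@D [fix=D main=C work=B]
After op 7 (merge): HEAD=fix@E [fix=E main=C work=B]
After op 8 (checkout): HEAD=main@C [fix=E main=C work=B]
After op 9 (commit): HEAD=main@F [fix=E main=F work=B]
After op 10 (merge): HEAD=main@G [fix=E main=G work=B]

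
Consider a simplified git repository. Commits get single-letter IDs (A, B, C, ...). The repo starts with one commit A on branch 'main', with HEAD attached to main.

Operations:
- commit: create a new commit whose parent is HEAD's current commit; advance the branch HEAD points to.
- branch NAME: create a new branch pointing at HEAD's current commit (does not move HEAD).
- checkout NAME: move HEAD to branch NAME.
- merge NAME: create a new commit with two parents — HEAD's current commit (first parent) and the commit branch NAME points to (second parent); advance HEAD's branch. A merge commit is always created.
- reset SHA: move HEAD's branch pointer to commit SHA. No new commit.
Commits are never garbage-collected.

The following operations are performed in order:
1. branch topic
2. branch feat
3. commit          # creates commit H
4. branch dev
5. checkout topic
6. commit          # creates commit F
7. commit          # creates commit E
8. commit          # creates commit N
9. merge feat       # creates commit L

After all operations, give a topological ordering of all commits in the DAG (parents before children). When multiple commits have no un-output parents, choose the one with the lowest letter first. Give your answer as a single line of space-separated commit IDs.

Answer: A F E H N L

Derivation:
After op 1 (branch): HEAD=main@A [main=A topic=A]
After op 2 (branch): HEAD=main@A [feat=A main=A topic=A]
After op 3 (commit): HEAD=main@H [feat=A main=H topic=A]
After op 4 (branch): HEAD=main@H [dev=H feat=A main=H topic=A]
After op 5 (checkout): HEAD=topic@A [dev=H feat=A main=H topic=A]
After op 6 (commit): HEAD=topic@F [dev=H feat=A main=H topic=F]
After op 7 (commit): HEAD=topic@E [dev=H feat=A main=H topic=E]
After op 8 (commit): HEAD=topic@N [dev=H feat=A main=H topic=N]
After op 9 (merge): HEAD=topic@L [dev=H feat=A main=H topic=L]
commit A: parents=[]
commit E: parents=['F']
commit F: parents=['A']
commit H: parents=['A']
commit L: parents=['N', 'A']
commit N: parents=['E']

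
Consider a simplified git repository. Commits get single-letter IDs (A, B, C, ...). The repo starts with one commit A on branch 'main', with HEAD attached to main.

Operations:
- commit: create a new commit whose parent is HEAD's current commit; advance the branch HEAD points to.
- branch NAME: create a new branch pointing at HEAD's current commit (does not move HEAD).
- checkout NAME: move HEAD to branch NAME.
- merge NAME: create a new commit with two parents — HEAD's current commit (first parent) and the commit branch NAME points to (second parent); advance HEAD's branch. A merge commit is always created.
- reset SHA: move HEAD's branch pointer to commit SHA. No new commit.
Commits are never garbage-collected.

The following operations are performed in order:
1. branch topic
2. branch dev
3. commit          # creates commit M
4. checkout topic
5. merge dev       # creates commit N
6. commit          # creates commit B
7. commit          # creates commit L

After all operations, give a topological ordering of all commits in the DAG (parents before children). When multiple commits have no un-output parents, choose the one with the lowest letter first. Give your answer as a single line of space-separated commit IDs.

After op 1 (branch): HEAD=main@A [main=A topic=A]
After op 2 (branch): HEAD=main@A [dev=A main=A topic=A]
After op 3 (commit): HEAD=main@M [dev=A main=M topic=A]
After op 4 (checkout): HEAD=topic@A [dev=A main=M topic=A]
After op 5 (merge): HEAD=topic@N [dev=A main=M topic=N]
After op 6 (commit): HEAD=topic@B [dev=A main=M topic=B]
After op 7 (commit): HEAD=topic@L [dev=A main=M topic=L]
commit A: parents=[]
commit B: parents=['N']
commit L: parents=['B']
commit M: parents=['A']
commit N: parents=['A', 'A']

Answer: A M N B L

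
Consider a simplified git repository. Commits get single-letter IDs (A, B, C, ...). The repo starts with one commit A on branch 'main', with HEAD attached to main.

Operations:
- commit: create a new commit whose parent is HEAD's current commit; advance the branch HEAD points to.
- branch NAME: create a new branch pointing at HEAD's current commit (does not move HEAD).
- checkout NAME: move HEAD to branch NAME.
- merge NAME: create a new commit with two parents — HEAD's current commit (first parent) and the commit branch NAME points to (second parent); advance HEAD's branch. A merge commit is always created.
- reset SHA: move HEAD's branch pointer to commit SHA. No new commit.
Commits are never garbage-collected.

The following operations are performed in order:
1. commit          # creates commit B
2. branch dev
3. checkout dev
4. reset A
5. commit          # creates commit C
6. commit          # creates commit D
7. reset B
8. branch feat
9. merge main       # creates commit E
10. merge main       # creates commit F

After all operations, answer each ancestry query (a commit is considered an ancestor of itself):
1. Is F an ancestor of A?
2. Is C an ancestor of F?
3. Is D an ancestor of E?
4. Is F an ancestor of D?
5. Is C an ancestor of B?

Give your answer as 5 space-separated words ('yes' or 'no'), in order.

After op 1 (commit): HEAD=main@B [main=B]
After op 2 (branch): HEAD=main@B [dev=B main=B]
After op 3 (checkout): HEAD=dev@B [dev=B main=B]
After op 4 (reset): HEAD=dev@A [dev=A main=B]
After op 5 (commit): HEAD=dev@C [dev=C main=B]
After op 6 (commit): HEAD=dev@D [dev=D main=B]
After op 7 (reset): HEAD=dev@B [dev=B main=B]
After op 8 (branch): HEAD=dev@B [dev=B feat=B main=B]
After op 9 (merge): HEAD=dev@E [dev=E feat=B main=B]
After op 10 (merge): HEAD=dev@F [dev=F feat=B main=B]
ancestors(A) = {A}; F in? no
ancestors(F) = {A,B,E,F}; C in? no
ancestors(E) = {A,B,E}; D in? no
ancestors(D) = {A,C,D}; F in? no
ancestors(B) = {A,B}; C in? no

Answer: no no no no no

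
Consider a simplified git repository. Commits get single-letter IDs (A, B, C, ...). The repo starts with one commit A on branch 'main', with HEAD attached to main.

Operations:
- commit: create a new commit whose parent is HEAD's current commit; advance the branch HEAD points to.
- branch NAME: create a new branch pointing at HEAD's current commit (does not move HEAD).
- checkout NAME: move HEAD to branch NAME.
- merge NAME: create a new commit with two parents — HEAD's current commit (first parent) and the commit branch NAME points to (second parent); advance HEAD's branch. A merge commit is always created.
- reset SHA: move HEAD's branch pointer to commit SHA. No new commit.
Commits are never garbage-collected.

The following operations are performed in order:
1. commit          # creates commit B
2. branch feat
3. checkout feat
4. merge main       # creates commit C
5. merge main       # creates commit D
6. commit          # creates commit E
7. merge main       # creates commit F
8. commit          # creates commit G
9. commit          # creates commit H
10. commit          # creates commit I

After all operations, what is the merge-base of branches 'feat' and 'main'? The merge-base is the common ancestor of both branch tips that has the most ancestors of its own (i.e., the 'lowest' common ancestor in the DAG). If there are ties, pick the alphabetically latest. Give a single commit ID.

Answer: B

Derivation:
After op 1 (commit): HEAD=main@B [main=B]
After op 2 (branch): HEAD=main@B [feat=B main=B]
After op 3 (checkout): HEAD=feat@B [feat=B main=B]
After op 4 (merge): HEAD=feat@C [feat=C main=B]
After op 5 (merge): HEAD=feat@D [feat=D main=B]
After op 6 (commit): HEAD=feat@E [feat=E main=B]
After op 7 (merge): HEAD=feat@F [feat=F main=B]
After op 8 (commit): HEAD=feat@G [feat=G main=B]
After op 9 (commit): HEAD=feat@H [feat=H main=B]
After op 10 (commit): HEAD=feat@I [feat=I main=B]
ancestors(feat=I): ['A', 'B', 'C', 'D', 'E', 'F', 'G', 'H', 'I']
ancestors(main=B): ['A', 'B']
common: ['A', 'B']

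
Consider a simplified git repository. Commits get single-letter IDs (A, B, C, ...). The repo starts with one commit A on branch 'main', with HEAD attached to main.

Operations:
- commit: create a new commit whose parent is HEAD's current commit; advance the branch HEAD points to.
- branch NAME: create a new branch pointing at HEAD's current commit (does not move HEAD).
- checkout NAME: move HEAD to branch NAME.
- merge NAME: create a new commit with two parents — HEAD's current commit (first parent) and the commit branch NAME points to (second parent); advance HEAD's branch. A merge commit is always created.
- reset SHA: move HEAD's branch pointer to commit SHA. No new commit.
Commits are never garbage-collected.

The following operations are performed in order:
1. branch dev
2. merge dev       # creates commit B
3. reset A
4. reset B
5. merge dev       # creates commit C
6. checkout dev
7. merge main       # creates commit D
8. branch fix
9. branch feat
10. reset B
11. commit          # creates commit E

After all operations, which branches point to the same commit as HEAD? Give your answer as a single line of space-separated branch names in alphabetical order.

Answer: dev

Derivation:
After op 1 (branch): HEAD=main@A [dev=A main=A]
After op 2 (merge): HEAD=main@B [dev=A main=B]
After op 3 (reset): HEAD=main@A [dev=A main=A]
After op 4 (reset): HEAD=main@B [dev=A main=B]
After op 5 (merge): HEAD=main@C [dev=A main=C]
After op 6 (checkout): HEAD=dev@A [dev=A main=C]
After op 7 (merge): HEAD=dev@D [dev=D main=C]
After op 8 (branch): HEAD=dev@D [dev=D fix=D main=C]
After op 9 (branch): HEAD=dev@D [dev=D feat=D fix=D main=C]
After op 10 (reset): HEAD=dev@B [dev=B feat=D fix=D main=C]
After op 11 (commit): HEAD=dev@E [dev=E feat=D fix=D main=C]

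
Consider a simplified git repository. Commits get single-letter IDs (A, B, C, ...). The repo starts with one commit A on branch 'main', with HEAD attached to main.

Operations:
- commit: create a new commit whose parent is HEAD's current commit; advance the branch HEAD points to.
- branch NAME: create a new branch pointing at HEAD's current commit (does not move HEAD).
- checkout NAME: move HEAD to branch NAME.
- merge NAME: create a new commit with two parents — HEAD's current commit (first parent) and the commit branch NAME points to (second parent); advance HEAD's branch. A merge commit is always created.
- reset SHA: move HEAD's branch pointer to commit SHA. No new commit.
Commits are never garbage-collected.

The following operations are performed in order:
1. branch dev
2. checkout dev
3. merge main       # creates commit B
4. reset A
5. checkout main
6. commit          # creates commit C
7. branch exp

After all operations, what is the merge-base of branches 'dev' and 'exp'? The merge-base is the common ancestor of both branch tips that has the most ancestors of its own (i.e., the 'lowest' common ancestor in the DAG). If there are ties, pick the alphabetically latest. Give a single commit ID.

After op 1 (branch): HEAD=main@A [dev=A main=A]
After op 2 (checkout): HEAD=dev@A [dev=A main=A]
After op 3 (merge): HEAD=dev@B [dev=B main=A]
After op 4 (reset): HEAD=dev@A [dev=A main=A]
After op 5 (checkout): HEAD=main@A [dev=A main=A]
After op 6 (commit): HEAD=main@C [dev=A main=C]
After op 7 (branch): HEAD=main@C [dev=A exp=C main=C]
ancestors(dev=A): ['A']
ancestors(exp=C): ['A', 'C']
common: ['A']

Answer: A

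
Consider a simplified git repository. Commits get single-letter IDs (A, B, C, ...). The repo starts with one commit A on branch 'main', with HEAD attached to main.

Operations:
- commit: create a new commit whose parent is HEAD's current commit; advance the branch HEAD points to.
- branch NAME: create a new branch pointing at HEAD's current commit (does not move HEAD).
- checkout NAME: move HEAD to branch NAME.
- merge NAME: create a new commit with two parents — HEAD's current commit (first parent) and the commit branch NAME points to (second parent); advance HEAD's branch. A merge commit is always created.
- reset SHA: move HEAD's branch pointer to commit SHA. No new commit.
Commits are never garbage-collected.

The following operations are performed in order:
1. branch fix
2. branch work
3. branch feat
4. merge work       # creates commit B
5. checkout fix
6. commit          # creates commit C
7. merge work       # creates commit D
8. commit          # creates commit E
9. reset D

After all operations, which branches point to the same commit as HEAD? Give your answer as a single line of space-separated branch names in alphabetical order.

Answer: fix

Derivation:
After op 1 (branch): HEAD=main@A [fix=A main=A]
After op 2 (branch): HEAD=main@A [fix=A main=A work=A]
After op 3 (branch): HEAD=main@A [feat=A fix=A main=A work=A]
After op 4 (merge): HEAD=main@B [feat=A fix=A main=B work=A]
After op 5 (checkout): HEAD=fix@A [feat=A fix=A main=B work=A]
After op 6 (commit): HEAD=fix@C [feat=A fix=C main=B work=A]
After op 7 (merge): HEAD=fix@D [feat=A fix=D main=B work=A]
After op 8 (commit): HEAD=fix@E [feat=A fix=E main=B work=A]
After op 9 (reset): HEAD=fix@D [feat=A fix=D main=B work=A]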